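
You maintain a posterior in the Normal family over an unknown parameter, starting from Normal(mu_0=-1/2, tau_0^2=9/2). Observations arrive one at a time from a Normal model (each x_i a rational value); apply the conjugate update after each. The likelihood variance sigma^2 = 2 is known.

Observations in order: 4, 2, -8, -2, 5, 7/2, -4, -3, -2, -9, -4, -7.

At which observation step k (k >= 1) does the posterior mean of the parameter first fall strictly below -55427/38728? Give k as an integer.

k = 11

obs 1: x=4 → posterior Normal(34/13, 18/13)
obs 2: x=2 → posterior Normal(26/11, 9/11)
obs 3: x=-8 → posterior Normal(-20/31, 18/31)
obs 4: x=-2 → posterior Normal(-19/20, 9/20)
obs 5: x=5 → posterior Normal(1/7, 18/49)
obs 6: x=7/2 → posterior Normal(77/116, 9/29)
obs 7: x=-4 → posterior Normal(5/134, 18/67)
obs 8: x=-3 → posterior Normal(-49/152, 9/38)
obs 9: x=-2 → posterior Normal(-1/2, 18/85)
obs 10: x=-9 → posterior Normal(-247/188, 9/47)
obs 11: x=-4 → posterior Normal(-319/206, 18/103)
obs 12: x=-7 → posterior Normal(-445/224, 9/56)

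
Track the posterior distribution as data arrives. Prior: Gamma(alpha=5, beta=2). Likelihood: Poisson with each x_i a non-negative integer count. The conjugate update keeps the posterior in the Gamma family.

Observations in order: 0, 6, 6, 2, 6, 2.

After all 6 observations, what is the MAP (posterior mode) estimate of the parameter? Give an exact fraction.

obs 1: x=0 → posterior Gamma(5, 3)
obs 2: x=6 → posterior Gamma(11, 4)
obs 3: x=6 → posterior Gamma(17, 5)
obs 4: x=2 → posterior Gamma(19, 6)
obs 5: x=6 → posterior Gamma(25, 7)
obs 6: x=2 → posterior Gamma(27, 8)

13/4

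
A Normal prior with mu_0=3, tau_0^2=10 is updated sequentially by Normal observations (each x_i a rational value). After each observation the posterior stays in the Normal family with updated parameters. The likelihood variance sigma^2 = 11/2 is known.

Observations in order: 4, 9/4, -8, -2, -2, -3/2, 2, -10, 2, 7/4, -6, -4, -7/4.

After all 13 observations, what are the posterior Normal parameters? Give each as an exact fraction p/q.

obs 1: x=4 → posterior Normal(113/31, 110/31)
obs 2: x=9/4 → posterior Normal(158/51, 110/51)
obs 3: x=-8 → posterior Normal(-2/71, 110/71)
obs 4: x=-2 → posterior Normal(-6/13, 110/91)
obs 5: x=-2 → posterior Normal(-82/111, 110/111)
obs 6: x=-3/2 → posterior Normal(-112/131, 110/131)
obs 7: x=2 → posterior Normal(-72/151, 110/151)
obs 8: x=-10 → posterior Normal(-272/171, 110/171)
obs 9: x=2 → posterior Normal(-232/191, 110/191)
obs 10: x=7/4 → posterior Normal(-197/211, 110/211)
obs 11: x=-6 → posterior Normal(-317/231, 10/21)
obs 12: x=-4 → posterior Normal(-397/251, 110/251)
obs 13: x=-7/4 → posterior Normal(-432/271, 110/271)

mu_0=-432/271, tau_0^2=110/271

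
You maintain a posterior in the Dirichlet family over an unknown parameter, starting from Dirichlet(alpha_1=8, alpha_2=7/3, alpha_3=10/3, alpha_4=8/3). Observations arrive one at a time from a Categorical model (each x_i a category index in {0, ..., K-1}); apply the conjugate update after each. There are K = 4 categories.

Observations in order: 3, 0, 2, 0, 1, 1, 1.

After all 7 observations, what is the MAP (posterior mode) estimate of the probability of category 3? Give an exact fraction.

4/29

obs 1: x=3 → posterior Dirichlet(8, 7/3, 10/3, 11/3)
obs 2: x=0 → posterior Dirichlet(9, 7/3, 10/3, 11/3)
obs 3: x=2 → posterior Dirichlet(9, 7/3, 13/3, 11/3)
obs 4: x=0 → posterior Dirichlet(10, 7/3, 13/3, 11/3)
obs 5: x=1 → posterior Dirichlet(10, 10/3, 13/3, 11/3)
obs 6: x=1 → posterior Dirichlet(10, 13/3, 13/3, 11/3)
obs 7: x=1 → posterior Dirichlet(10, 16/3, 13/3, 11/3)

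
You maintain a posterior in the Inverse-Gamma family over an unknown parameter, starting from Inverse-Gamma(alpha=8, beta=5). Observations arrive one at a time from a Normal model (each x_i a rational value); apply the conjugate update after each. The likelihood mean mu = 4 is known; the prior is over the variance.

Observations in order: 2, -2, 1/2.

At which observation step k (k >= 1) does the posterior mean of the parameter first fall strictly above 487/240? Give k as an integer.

k = 2

obs 1: x=2 → posterior Inverse-Gamma(17/2, 7)
obs 2: x=-2 → posterior Inverse-Gamma(9, 25)
obs 3: x=1/2 → posterior Inverse-Gamma(19/2, 249/8)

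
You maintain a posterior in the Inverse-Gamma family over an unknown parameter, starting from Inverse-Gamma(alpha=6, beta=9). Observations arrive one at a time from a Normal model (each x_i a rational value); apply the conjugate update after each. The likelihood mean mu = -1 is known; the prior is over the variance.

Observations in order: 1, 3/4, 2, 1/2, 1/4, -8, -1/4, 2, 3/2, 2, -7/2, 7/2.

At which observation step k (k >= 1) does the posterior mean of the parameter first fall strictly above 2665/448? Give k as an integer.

k = 12

obs 1: x=1 → posterior Inverse-Gamma(13/2, 11)
obs 2: x=3/4 → posterior Inverse-Gamma(7, 401/32)
obs 3: x=2 → posterior Inverse-Gamma(15/2, 545/32)
obs 4: x=1/2 → posterior Inverse-Gamma(8, 581/32)
obs 5: x=1/4 → posterior Inverse-Gamma(17/2, 303/16)
obs 6: x=-8 → posterior Inverse-Gamma(9, 695/16)
obs 7: x=-1/4 → posterior Inverse-Gamma(19/2, 1399/32)
obs 8: x=2 → posterior Inverse-Gamma(10, 1543/32)
obs 9: x=3/2 → posterior Inverse-Gamma(21/2, 1643/32)
obs 10: x=2 → posterior Inverse-Gamma(11, 1787/32)
obs 11: x=-7/2 → posterior Inverse-Gamma(23/2, 1887/32)
obs 12: x=7/2 → posterior Inverse-Gamma(12, 2211/32)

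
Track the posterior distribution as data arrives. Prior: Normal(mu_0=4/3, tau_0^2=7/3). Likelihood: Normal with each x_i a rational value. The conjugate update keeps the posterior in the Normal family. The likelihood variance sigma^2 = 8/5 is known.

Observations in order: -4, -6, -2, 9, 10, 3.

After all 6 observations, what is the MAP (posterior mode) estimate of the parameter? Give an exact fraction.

obs 1: x=-4 → posterior Normal(-108/59, 56/59)
obs 2: x=-6 → posterior Normal(-159/47, 28/47)
obs 3: x=-2 → posterior Normal(-388/129, 56/129)
obs 4: x=9 → posterior Normal(-73/164, 14/41)
obs 5: x=10 → posterior Normal(277/199, 56/199)
obs 6: x=3 → posterior Normal(191/117, 28/117)

191/117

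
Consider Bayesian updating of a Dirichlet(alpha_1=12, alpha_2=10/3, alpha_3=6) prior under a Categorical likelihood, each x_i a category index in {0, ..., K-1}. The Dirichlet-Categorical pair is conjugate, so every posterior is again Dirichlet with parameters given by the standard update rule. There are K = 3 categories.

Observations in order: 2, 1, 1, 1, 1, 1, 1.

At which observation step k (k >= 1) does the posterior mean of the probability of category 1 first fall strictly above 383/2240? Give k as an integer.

obs 1: x=2 → posterior Dirichlet(12, 10/3, 7)
obs 2: x=1 → posterior Dirichlet(12, 13/3, 7)
obs 3: x=1 → posterior Dirichlet(12, 16/3, 7)
obs 4: x=1 → posterior Dirichlet(12, 19/3, 7)
obs 5: x=1 → posterior Dirichlet(12, 22/3, 7)
obs 6: x=1 → posterior Dirichlet(12, 25/3, 7)
obs 7: x=1 → posterior Dirichlet(12, 28/3, 7)

k = 2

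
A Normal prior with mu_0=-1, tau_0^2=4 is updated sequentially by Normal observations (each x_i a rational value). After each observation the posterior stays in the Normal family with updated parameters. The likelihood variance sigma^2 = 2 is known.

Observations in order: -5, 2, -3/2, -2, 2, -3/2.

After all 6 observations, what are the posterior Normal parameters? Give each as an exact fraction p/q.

mu_0=-1, tau_0^2=4/13

obs 1: x=-5 → posterior Normal(-11/3, 4/3)
obs 2: x=2 → posterior Normal(-7/5, 4/5)
obs 3: x=-3/2 → posterior Normal(-10/7, 4/7)
obs 4: x=-2 → posterior Normal(-14/9, 4/9)
obs 5: x=2 → posterior Normal(-10/11, 4/11)
obs 6: x=-3/2 → posterior Normal(-1, 4/13)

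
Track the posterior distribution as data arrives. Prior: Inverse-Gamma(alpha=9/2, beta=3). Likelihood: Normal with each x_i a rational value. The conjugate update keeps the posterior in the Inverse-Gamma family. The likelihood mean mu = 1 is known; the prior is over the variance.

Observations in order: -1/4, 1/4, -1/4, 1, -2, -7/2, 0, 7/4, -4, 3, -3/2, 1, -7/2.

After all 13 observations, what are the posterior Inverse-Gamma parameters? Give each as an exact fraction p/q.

alpha=11, beta=48

obs 1: x=-1/4 → posterior Inverse-Gamma(5, 121/32)
obs 2: x=1/4 → posterior Inverse-Gamma(11/2, 65/16)
obs 3: x=-1/4 → posterior Inverse-Gamma(6, 155/32)
obs 4: x=1 → posterior Inverse-Gamma(13/2, 155/32)
obs 5: x=-2 → posterior Inverse-Gamma(7, 299/32)
obs 6: x=-7/2 → posterior Inverse-Gamma(15/2, 623/32)
obs 7: x=0 → posterior Inverse-Gamma(8, 639/32)
obs 8: x=7/4 → posterior Inverse-Gamma(17/2, 81/4)
obs 9: x=-4 → posterior Inverse-Gamma(9, 131/4)
obs 10: x=3 → posterior Inverse-Gamma(19/2, 139/4)
obs 11: x=-3/2 → posterior Inverse-Gamma(10, 303/8)
obs 12: x=1 → posterior Inverse-Gamma(21/2, 303/8)
obs 13: x=-7/2 → posterior Inverse-Gamma(11, 48)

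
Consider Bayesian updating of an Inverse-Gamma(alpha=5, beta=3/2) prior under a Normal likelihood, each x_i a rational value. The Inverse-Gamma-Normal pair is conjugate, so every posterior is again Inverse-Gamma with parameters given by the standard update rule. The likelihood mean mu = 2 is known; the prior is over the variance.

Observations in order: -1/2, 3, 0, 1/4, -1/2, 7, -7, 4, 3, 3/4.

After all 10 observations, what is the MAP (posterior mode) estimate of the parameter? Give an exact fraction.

99/16

obs 1: x=-1/2 → posterior Inverse-Gamma(11/2, 37/8)
obs 2: x=3 → posterior Inverse-Gamma(6, 41/8)
obs 3: x=0 → posterior Inverse-Gamma(13/2, 57/8)
obs 4: x=1/4 → posterior Inverse-Gamma(7, 277/32)
obs 5: x=-1/2 → posterior Inverse-Gamma(15/2, 377/32)
obs 6: x=7 → posterior Inverse-Gamma(8, 777/32)
obs 7: x=-7 → posterior Inverse-Gamma(17/2, 2073/32)
obs 8: x=4 → posterior Inverse-Gamma(9, 2137/32)
obs 9: x=3 → posterior Inverse-Gamma(19/2, 2153/32)
obs 10: x=3/4 → posterior Inverse-Gamma(10, 1089/16)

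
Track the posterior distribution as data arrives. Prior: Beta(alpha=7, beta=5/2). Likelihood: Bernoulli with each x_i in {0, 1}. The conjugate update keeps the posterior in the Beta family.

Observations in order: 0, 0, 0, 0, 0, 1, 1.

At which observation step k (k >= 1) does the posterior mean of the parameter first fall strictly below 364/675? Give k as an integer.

k = 4

obs 1: x=0 → posterior Beta(7, 7/2)
obs 2: x=0 → posterior Beta(7, 9/2)
obs 3: x=0 → posterior Beta(7, 11/2)
obs 4: x=0 → posterior Beta(7, 13/2)
obs 5: x=0 → posterior Beta(7, 15/2)
obs 6: x=1 → posterior Beta(8, 15/2)
obs 7: x=1 → posterior Beta(9, 15/2)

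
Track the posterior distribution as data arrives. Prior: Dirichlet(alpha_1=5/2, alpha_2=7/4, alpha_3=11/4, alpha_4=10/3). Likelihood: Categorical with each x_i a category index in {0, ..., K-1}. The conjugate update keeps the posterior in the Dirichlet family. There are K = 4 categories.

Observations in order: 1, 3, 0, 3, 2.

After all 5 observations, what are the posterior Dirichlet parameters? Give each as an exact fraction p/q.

obs 1: x=1 → posterior Dirichlet(5/2, 11/4, 11/4, 10/3)
obs 2: x=3 → posterior Dirichlet(5/2, 11/4, 11/4, 13/3)
obs 3: x=0 → posterior Dirichlet(7/2, 11/4, 11/4, 13/3)
obs 4: x=3 → posterior Dirichlet(7/2, 11/4, 11/4, 16/3)
obs 5: x=2 → posterior Dirichlet(7/2, 11/4, 15/4, 16/3)

alpha_1=7/2, alpha_2=11/4, alpha_3=15/4, alpha_4=16/3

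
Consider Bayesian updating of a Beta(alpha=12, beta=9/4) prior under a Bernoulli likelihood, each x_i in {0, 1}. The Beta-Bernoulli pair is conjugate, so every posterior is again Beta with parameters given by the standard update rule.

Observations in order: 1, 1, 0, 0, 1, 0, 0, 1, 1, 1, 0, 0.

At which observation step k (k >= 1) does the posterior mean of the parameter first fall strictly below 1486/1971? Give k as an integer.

k = 6

obs 1: x=1 → posterior Beta(13, 9/4)
obs 2: x=1 → posterior Beta(14, 9/4)
obs 3: x=0 → posterior Beta(14, 13/4)
obs 4: x=0 → posterior Beta(14, 17/4)
obs 5: x=1 → posterior Beta(15, 17/4)
obs 6: x=0 → posterior Beta(15, 21/4)
obs 7: x=0 → posterior Beta(15, 25/4)
obs 8: x=1 → posterior Beta(16, 25/4)
obs 9: x=1 → posterior Beta(17, 25/4)
obs 10: x=1 → posterior Beta(18, 25/4)
obs 11: x=0 → posterior Beta(18, 29/4)
obs 12: x=0 → posterior Beta(18, 33/4)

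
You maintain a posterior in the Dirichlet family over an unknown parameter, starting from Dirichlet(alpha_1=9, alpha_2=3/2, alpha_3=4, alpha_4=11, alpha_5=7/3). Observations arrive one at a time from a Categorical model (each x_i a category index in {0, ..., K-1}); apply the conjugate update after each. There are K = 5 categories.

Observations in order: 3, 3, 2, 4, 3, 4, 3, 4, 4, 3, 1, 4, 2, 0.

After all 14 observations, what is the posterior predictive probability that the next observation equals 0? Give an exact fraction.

obs 1: x=3 → posterior Dirichlet(9, 3/2, 4, 12, 7/3)
obs 2: x=3 → posterior Dirichlet(9, 3/2, 4, 13, 7/3)
obs 3: x=2 → posterior Dirichlet(9, 3/2, 5, 13, 7/3)
obs 4: x=4 → posterior Dirichlet(9, 3/2, 5, 13, 10/3)
obs 5: x=3 → posterior Dirichlet(9, 3/2, 5, 14, 10/3)
obs 6: x=4 → posterior Dirichlet(9, 3/2, 5, 14, 13/3)
obs 7: x=3 → posterior Dirichlet(9, 3/2, 5, 15, 13/3)
obs 8: x=4 → posterior Dirichlet(9, 3/2, 5, 15, 16/3)
obs 9: x=4 → posterior Dirichlet(9, 3/2, 5, 15, 19/3)
obs 10: x=3 → posterior Dirichlet(9, 3/2, 5, 16, 19/3)
obs 11: x=1 → posterior Dirichlet(9, 5/2, 5, 16, 19/3)
obs 12: x=4 → posterior Dirichlet(9, 5/2, 5, 16, 22/3)
obs 13: x=2 → posterior Dirichlet(9, 5/2, 6, 16, 22/3)
obs 14: x=0 → posterior Dirichlet(10, 5/2, 6, 16, 22/3)

60/251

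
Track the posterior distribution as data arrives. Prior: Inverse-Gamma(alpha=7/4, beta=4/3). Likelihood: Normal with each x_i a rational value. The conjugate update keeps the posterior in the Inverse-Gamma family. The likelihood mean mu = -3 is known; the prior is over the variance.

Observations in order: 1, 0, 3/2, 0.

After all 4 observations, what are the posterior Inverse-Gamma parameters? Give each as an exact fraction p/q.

obs 1: x=1 → posterior Inverse-Gamma(9/4, 28/3)
obs 2: x=0 → posterior Inverse-Gamma(11/4, 83/6)
obs 3: x=3/2 → posterior Inverse-Gamma(13/4, 575/24)
obs 4: x=0 → posterior Inverse-Gamma(15/4, 683/24)

alpha=15/4, beta=683/24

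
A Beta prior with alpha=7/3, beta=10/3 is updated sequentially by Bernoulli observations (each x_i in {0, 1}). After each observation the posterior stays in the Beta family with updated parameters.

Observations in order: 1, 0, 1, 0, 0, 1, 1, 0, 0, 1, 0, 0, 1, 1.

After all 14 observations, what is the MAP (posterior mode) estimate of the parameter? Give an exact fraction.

obs 1: x=1 → posterior Beta(10/3, 10/3)
obs 2: x=0 → posterior Beta(10/3, 13/3)
obs 3: x=1 → posterior Beta(13/3, 13/3)
obs 4: x=0 → posterior Beta(13/3, 16/3)
obs 5: x=0 → posterior Beta(13/3, 19/3)
obs 6: x=1 → posterior Beta(16/3, 19/3)
obs 7: x=1 → posterior Beta(19/3, 19/3)
obs 8: x=0 → posterior Beta(19/3, 22/3)
obs 9: x=0 → posterior Beta(19/3, 25/3)
obs 10: x=1 → posterior Beta(22/3, 25/3)
obs 11: x=0 → posterior Beta(22/3, 28/3)
obs 12: x=0 → posterior Beta(22/3, 31/3)
obs 13: x=1 → posterior Beta(25/3, 31/3)
obs 14: x=1 → posterior Beta(28/3, 31/3)

25/53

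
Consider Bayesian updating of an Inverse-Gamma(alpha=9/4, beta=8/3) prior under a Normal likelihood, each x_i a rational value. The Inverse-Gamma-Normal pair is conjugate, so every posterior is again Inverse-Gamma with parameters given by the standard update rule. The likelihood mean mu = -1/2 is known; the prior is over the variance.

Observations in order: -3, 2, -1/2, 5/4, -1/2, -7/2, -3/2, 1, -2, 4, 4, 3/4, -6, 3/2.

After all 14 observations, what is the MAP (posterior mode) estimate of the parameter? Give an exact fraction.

2681/492

obs 1: x=-3 → posterior Inverse-Gamma(11/4, 139/24)
obs 2: x=2 → posterior Inverse-Gamma(13/4, 107/12)
obs 3: x=-1/2 → posterior Inverse-Gamma(15/4, 107/12)
obs 4: x=5/4 → posterior Inverse-Gamma(17/4, 1003/96)
obs 5: x=-1/2 → posterior Inverse-Gamma(19/4, 1003/96)
obs 6: x=-7/2 → posterior Inverse-Gamma(21/4, 1435/96)
obs 7: x=-3/2 → posterior Inverse-Gamma(23/4, 1483/96)
obs 8: x=1 → posterior Inverse-Gamma(25/4, 1591/96)
obs 9: x=-2 → posterior Inverse-Gamma(27/4, 1699/96)
obs 10: x=4 → posterior Inverse-Gamma(29/4, 2671/96)
obs 11: x=4 → posterior Inverse-Gamma(31/4, 3643/96)
obs 12: x=3/4 → posterior Inverse-Gamma(33/4, 1859/48)
obs 13: x=-6 → posterior Inverse-Gamma(35/4, 2585/48)
obs 14: x=3/2 → posterior Inverse-Gamma(37/4, 2681/48)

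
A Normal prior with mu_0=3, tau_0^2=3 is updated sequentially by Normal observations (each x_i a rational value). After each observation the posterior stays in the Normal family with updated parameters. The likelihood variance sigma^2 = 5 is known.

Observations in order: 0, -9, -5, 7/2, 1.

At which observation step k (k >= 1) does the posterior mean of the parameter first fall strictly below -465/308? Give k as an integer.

obs 1: x=0 → posterior Normal(15/8, 15/8)
obs 2: x=-9 → posterior Normal(-12/11, 15/11)
obs 3: x=-5 → posterior Normal(-27/14, 15/14)
obs 4: x=7/2 → posterior Normal(-33/34, 15/17)
obs 5: x=1 → posterior Normal(-27/40, 3/4)

k = 3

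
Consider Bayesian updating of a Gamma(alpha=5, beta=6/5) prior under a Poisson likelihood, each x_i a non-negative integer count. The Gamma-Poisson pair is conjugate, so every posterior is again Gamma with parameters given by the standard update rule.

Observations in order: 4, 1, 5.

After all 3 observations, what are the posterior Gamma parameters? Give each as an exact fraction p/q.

obs 1: x=4 → posterior Gamma(9, 11/5)
obs 2: x=1 → posterior Gamma(10, 16/5)
obs 3: x=5 → posterior Gamma(15, 21/5)

alpha=15, beta=21/5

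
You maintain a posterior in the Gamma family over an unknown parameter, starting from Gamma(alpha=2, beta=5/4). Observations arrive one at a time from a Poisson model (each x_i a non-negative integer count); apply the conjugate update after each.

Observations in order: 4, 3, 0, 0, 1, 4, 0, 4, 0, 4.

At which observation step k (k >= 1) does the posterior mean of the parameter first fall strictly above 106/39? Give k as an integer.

k = 2

obs 1: x=4 → posterior Gamma(6, 9/4)
obs 2: x=3 → posterior Gamma(9, 13/4)
obs 3: x=0 → posterior Gamma(9, 17/4)
obs 4: x=0 → posterior Gamma(9, 21/4)
obs 5: x=1 → posterior Gamma(10, 25/4)
obs 6: x=4 → posterior Gamma(14, 29/4)
obs 7: x=0 → posterior Gamma(14, 33/4)
obs 8: x=4 → posterior Gamma(18, 37/4)
obs 9: x=0 → posterior Gamma(18, 41/4)
obs 10: x=4 → posterior Gamma(22, 45/4)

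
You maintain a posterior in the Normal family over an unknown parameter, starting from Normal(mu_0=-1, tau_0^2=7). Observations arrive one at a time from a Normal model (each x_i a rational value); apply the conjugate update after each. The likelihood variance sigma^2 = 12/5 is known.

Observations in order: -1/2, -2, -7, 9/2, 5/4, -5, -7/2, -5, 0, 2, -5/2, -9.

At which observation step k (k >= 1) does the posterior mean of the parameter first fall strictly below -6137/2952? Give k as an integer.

obs 1: x=-1/2 → posterior Normal(-59/94, 84/47)
obs 2: x=-2 → posterior Normal(-199/164, 42/41)
obs 3: x=-7 → posterior Normal(-53/18, 28/39)
obs 4: x=9/2 → posterior Normal(-187/152, 21/38)
obs 5: x=5/4 → posterior Normal(-573/748, 84/187)
obs 6: x=-5 → posterior Normal(-1273/888, 14/37)
obs 7: x=-7/2 → posterior Normal(-1763/1028, 84/257)
obs 8: x=-5 → posterior Normal(-2463/1168, 21/73)
obs 9: x=0 → posterior Normal(-821/436, 28/109)
obs 10: x=2 → posterior Normal(-2183/1448, 42/181)
obs 11: x=-5/2 → posterior Normal(-2533/1588, 84/397)
obs 12: x=-9 → posterior Normal(-3793/1728, 7/36)

k = 3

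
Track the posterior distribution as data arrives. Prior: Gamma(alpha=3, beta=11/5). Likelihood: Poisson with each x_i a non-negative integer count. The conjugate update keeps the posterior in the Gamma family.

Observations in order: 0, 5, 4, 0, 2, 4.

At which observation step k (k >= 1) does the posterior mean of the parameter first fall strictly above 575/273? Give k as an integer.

obs 1: x=0 → posterior Gamma(3, 16/5)
obs 2: x=5 → posterior Gamma(8, 21/5)
obs 3: x=4 → posterior Gamma(12, 26/5)
obs 4: x=0 → posterior Gamma(12, 31/5)
obs 5: x=2 → posterior Gamma(14, 36/5)
obs 6: x=4 → posterior Gamma(18, 41/5)

k = 3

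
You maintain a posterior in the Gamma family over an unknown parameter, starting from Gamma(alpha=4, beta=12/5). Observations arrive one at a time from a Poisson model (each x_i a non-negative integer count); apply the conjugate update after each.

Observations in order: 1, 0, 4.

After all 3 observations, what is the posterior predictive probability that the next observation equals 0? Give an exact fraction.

7625597484987/35184372088832

obs 1: x=1 → posterior Gamma(5, 17/5)
obs 2: x=0 → posterior Gamma(5, 22/5)
obs 3: x=4 → posterior Gamma(9, 27/5)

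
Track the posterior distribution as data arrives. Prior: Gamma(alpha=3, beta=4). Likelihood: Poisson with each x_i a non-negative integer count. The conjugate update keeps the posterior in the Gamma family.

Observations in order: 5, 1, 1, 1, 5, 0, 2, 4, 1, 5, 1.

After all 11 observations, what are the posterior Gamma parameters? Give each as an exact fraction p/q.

obs 1: x=5 → posterior Gamma(8, 5)
obs 2: x=1 → posterior Gamma(9, 6)
obs 3: x=1 → posterior Gamma(10, 7)
obs 4: x=1 → posterior Gamma(11, 8)
obs 5: x=5 → posterior Gamma(16, 9)
obs 6: x=0 → posterior Gamma(16, 10)
obs 7: x=2 → posterior Gamma(18, 11)
obs 8: x=4 → posterior Gamma(22, 12)
obs 9: x=1 → posterior Gamma(23, 13)
obs 10: x=5 → posterior Gamma(28, 14)
obs 11: x=1 → posterior Gamma(29, 15)

alpha=29, beta=15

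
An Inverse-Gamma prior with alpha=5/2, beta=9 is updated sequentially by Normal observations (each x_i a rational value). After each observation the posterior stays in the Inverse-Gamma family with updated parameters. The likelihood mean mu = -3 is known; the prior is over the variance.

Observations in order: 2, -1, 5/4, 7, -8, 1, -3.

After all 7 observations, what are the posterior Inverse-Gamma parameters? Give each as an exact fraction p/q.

alpha=6, beta=3297/32

obs 1: x=2 → posterior Inverse-Gamma(3, 43/2)
obs 2: x=-1 → posterior Inverse-Gamma(7/2, 47/2)
obs 3: x=5/4 → posterior Inverse-Gamma(4, 1041/32)
obs 4: x=7 → posterior Inverse-Gamma(9/2, 2641/32)
obs 5: x=-8 → posterior Inverse-Gamma(5, 3041/32)
obs 6: x=1 → posterior Inverse-Gamma(11/2, 3297/32)
obs 7: x=-3 → posterior Inverse-Gamma(6, 3297/32)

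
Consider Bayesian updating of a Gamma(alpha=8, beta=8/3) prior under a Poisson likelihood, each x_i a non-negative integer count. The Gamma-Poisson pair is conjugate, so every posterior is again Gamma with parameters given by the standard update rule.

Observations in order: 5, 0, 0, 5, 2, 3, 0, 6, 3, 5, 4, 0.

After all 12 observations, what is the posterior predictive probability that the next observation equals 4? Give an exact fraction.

obs 1: x=5 → posterior Gamma(13, 11/3)
obs 2: x=0 → posterior Gamma(13, 14/3)
obs 3: x=0 → posterior Gamma(13, 17/3)
obs 4: x=5 → posterior Gamma(18, 20/3)
obs 5: x=2 → posterior Gamma(20, 23/3)
obs 6: x=3 → posterior Gamma(23, 26/3)
obs 7: x=0 → posterior Gamma(23, 29/3)
obs 8: x=6 → posterior Gamma(29, 32/3)
obs 9: x=3 → posterior Gamma(32, 35/3)
obs 10: x=5 → posterior Gamma(37, 38/3)
obs 11: x=4 → posterior Gamma(41, 41/3)
obs 12: x=0 → posterior Gamma(41, 44/3)

264720632784282100004503367283897172645755497722438821931106946366113316864/1755511210260049172778020908173078657717675374080672665297567056535308458607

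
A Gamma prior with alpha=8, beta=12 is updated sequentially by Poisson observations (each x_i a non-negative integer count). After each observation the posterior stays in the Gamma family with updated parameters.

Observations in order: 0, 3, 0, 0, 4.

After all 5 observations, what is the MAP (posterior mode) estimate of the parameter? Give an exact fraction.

14/17

obs 1: x=0 → posterior Gamma(8, 13)
obs 2: x=3 → posterior Gamma(11, 14)
obs 3: x=0 → posterior Gamma(11, 15)
obs 4: x=0 → posterior Gamma(11, 16)
obs 5: x=4 → posterior Gamma(15, 17)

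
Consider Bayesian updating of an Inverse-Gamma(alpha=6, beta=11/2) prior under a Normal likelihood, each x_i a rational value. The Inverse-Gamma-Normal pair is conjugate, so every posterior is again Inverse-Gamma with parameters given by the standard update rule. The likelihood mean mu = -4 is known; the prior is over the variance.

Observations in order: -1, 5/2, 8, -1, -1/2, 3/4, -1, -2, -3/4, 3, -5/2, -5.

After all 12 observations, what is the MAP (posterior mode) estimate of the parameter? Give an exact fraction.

2607/208

obs 1: x=-1 → posterior Inverse-Gamma(13/2, 10)
obs 2: x=5/2 → posterior Inverse-Gamma(7, 249/8)
obs 3: x=8 → posterior Inverse-Gamma(15/2, 825/8)
obs 4: x=-1 → posterior Inverse-Gamma(8, 861/8)
obs 5: x=-1/2 → posterior Inverse-Gamma(17/2, 455/4)
obs 6: x=3/4 → posterior Inverse-Gamma(9, 4001/32)
obs 7: x=-1 → posterior Inverse-Gamma(19/2, 4145/32)
obs 8: x=-2 → posterior Inverse-Gamma(10, 4209/32)
obs 9: x=-3/4 → posterior Inverse-Gamma(21/2, 2189/16)
obs 10: x=3 → posterior Inverse-Gamma(11, 2581/16)
obs 11: x=-5/2 → posterior Inverse-Gamma(23/2, 2599/16)
obs 12: x=-5 → posterior Inverse-Gamma(12, 2607/16)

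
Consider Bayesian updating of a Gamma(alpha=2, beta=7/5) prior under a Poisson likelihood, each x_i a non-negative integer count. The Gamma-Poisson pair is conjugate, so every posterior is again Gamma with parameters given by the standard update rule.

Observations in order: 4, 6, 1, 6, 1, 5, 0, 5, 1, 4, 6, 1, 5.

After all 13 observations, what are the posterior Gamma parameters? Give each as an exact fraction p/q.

obs 1: x=4 → posterior Gamma(6, 12/5)
obs 2: x=6 → posterior Gamma(12, 17/5)
obs 3: x=1 → posterior Gamma(13, 22/5)
obs 4: x=6 → posterior Gamma(19, 27/5)
obs 5: x=1 → posterior Gamma(20, 32/5)
obs 6: x=5 → posterior Gamma(25, 37/5)
obs 7: x=0 → posterior Gamma(25, 42/5)
obs 8: x=5 → posterior Gamma(30, 47/5)
obs 9: x=1 → posterior Gamma(31, 52/5)
obs 10: x=4 → posterior Gamma(35, 57/5)
obs 11: x=6 → posterior Gamma(41, 62/5)
obs 12: x=1 → posterior Gamma(42, 67/5)
obs 13: x=5 → posterior Gamma(47, 72/5)

alpha=47, beta=72/5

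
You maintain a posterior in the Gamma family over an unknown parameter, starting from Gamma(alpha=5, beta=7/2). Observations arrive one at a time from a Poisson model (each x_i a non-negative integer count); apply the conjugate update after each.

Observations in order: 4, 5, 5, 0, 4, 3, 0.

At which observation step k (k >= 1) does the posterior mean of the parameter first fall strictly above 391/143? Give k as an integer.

k = 3

obs 1: x=4 → posterior Gamma(9, 9/2)
obs 2: x=5 → posterior Gamma(14, 11/2)
obs 3: x=5 → posterior Gamma(19, 13/2)
obs 4: x=0 → posterior Gamma(19, 15/2)
obs 5: x=4 → posterior Gamma(23, 17/2)
obs 6: x=3 → posterior Gamma(26, 19/2)
obs 7: x=0 → posterior Gamma(26, 21/2)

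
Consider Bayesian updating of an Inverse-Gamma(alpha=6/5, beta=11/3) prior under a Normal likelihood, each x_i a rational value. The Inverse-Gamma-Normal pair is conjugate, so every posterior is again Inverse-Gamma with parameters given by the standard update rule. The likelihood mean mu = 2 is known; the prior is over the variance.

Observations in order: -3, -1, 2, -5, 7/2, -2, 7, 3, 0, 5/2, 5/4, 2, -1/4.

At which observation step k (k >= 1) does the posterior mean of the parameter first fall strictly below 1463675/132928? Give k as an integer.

k = 13

obs 1: x=-3 → posterior Inverse-Gamma(17/10, 97/6)
obs 2: x=-1 → posterior Inverse-Gamma(11/5, 62/3)
obs 3: x=2 → posterior Inverse-Gamma(27/10, 62/3)
obs 4: x=-5 → posterior Inverse-Gamma(16/5, 271/6)
obs 5: x=7/2 → posterior Inverse-Gamma(37/10, 1111/24)
obs 6: x=-2 → posterior Inverse-Gamma(21/5, 1303/24)
obs 7: x=7 → posterior Inverse-Gamma(47/10, 1603/24)
obs 8: x=3 → posterior Inverse-Gamma(26/5, 1615/24)
obs 9: x=0 → posterior Inverse-Gamma(57/10, 1663/24)
obs 10: x=5/2 → posterior Inverse-Gamma(31/5, 833/12)
obs 11: x=5/4 → posterior Inverse-Gamma(67/10, 6691/96)
obs 12: x=2 → posterior Inverse-Gamma(36/5, 6691/96)
obs 13: x=-1/4 → posterior Inverse-Gamma(77/10, 3467/48)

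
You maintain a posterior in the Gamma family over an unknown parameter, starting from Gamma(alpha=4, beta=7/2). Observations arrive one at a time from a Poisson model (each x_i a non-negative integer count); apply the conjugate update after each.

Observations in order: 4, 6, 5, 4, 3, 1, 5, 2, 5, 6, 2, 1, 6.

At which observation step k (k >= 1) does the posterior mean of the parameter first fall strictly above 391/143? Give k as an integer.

k = 3

obs 1: x=4 → posterior Gamma(8, 9/2)
obs 2: x=6 → posterior Gamma(14, 11/2)
obs 3: x=5 → posterior Gamma(19, 13/2)
obs 4: x=4 → posterior Gamma(23, 15/2)
obs 5: x=3 → posterior Gamma(26, 17/2)
obs 6: x=1 → posterior Gamma(27, 19/2)
obs 7: x=5 → posterior Gamma(32, 21/2)
obs 8: x=2 → posterior Gamma(34, 23/2)
obs 9: x=5 → posterior Gamma(39, 25/2)
obs 10: x=6 → posterior Gamma(45, 27/2)
obs 11: x=2 → posterior Gamma(47, 29/2)
obs 12: x=1 → posterior Gamma(48, 31/2)
obs 13: x=6 → posterior Gamma(54, 33/2)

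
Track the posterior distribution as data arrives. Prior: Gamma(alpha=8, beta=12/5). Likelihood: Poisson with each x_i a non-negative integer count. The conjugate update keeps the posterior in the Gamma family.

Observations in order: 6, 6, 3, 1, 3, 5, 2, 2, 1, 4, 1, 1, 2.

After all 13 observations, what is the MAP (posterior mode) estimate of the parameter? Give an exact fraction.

20/7

obs 1: x=6 → posterior Gamma(14, 17/5)
obs 2: x=6 → posterior Gamma(20, 22/5)
obs 3: x=3 → posterior Gamma(23, 27/5)
obs 4: x=1 → posterior Gamma(24, 32/5)
obs 5: x=3 → posterior Gamma(27, 37/5)
obs 6: x=5 → posterior Gamma(32, 42/5)
obs 7: x=2 → posterior Gamma(34, 47/5)
obs 8: x=2 → posterior Gamma(36, 52/5)
obs 9: x=1 → posterior Gamma(37, 57/5)
obs 10: x=4 → posterior Gamma(41, 62/5)
obs 11: x=1 → posterior Gamma(42, 67/5)
obs 12: x=1 → posterior Gamma(43, 72/5)
obs 13: x=2 → posterior Gamma(45, 77/5)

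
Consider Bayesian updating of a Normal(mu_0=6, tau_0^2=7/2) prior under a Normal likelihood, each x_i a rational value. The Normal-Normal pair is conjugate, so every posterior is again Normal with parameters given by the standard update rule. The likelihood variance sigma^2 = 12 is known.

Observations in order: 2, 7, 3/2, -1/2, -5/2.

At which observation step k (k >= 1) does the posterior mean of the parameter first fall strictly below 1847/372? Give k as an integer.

k = 3

obs 1: x=2 → posterior Normal(158/31, 84/31)
obs 2: x=7 → posterior Normal(207/38, 42/19)
obs 3: x=3/2 → posterior Normal(29/6, 28/15)
obs 4: x=-1/2 → posterior Normal(107/26, 21/13)
obs 5: x=-5/2 → posterior Normal(393/118, 84/59)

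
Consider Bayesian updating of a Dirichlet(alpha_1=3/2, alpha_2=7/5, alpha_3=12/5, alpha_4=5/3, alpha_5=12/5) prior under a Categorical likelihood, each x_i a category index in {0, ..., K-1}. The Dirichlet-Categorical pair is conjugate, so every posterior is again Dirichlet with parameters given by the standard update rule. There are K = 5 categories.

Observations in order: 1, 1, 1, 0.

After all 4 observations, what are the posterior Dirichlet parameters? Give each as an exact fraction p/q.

alpha_1=5/2, alpha_2=22/5, alpha_3=12/5, alpha_4=5/3, alpha_5=12/5

obs 1: x=1 → posterior Dirichlet(3/2, 12/5, 12/5, 5/3, 12/5)
obs 2: x=1 → posterior Dirichlet(3/2, 17/5, 12/5, 5/3, 12/5)
obs 3: x=1 → posterior Dirichlet(3/2, 22/5, 12/5, 5/3, 12/5)
obs 4: x=0 → posterior Dirichlet(5/2, 22/5, 12/5, 5/3, 12/5)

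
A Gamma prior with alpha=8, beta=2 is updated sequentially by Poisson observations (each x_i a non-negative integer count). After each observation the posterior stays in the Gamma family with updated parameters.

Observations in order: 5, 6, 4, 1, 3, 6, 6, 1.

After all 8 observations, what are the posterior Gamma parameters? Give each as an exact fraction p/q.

alpha=40, beta=10

obs 1: x=5 → posterior Gamma(13, 3)
obs 2: x=6 → posterior Gamma(19, 4)
obs 3: x=4 → posterior Gamma(23, 5)
obs 4: x=1 → posterior Gamma(24, 6)
obs 5: x=3 → posterior Gamma(27, 7)
obs 6: x=6 → posterior Gamma(33, 8)
obs 7: x=6 → posterior Gamma(39, 9)
obs 8: x=1 → posterior Gamma(40, 10)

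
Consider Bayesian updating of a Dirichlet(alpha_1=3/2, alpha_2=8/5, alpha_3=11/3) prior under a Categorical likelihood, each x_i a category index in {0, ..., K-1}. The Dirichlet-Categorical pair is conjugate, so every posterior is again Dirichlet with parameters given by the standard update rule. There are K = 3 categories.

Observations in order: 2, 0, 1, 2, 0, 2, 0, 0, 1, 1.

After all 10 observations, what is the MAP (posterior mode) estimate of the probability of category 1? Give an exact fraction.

108/413

obs 1: x=2 → posterior Dirichlet(3/2, 8/5, 14/3)
obs 2: x=0 → posterior Dirichlet(5/2, 8/5, 14/3)
obs 3: x=1 → posterior Dirichlet(5/2, 13/5, 14/3)
obs 4: x=2 → posterior Dirichlet(5/2, 13/5, 17/3)
obs 5: x=0 → posterior Dirichlet(7/2, 13/5, 17/3)
obs 6: x=2 → posterior Dirichlet(7/2, 13/5, 20/3)
obs 7: x=0 → posterior Dirichlet(9/2, 13/5, 20/3)
obs 8: x=0 → posterior Dirichlet(11/2, 13/5, 20/3)
obs 9: x=1 → posterior Dirichlet(11/2, 18/5, 20/3)
obs 10: x=1 → posterior Dirichlet(11/2, 23/5, 20/3)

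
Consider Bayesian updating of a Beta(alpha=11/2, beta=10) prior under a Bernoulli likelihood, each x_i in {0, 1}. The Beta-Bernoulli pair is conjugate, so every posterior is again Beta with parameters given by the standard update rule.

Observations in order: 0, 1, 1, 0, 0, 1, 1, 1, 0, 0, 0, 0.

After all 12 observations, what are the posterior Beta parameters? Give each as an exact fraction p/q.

obs 1: x=0 → posterior Beta(11/2, 11)
obs 2: x=1 → posterior Beta(13/2, 11)
obs 3: x=1 → posterior Beta(15/2, 11)
obs 4: x=0 → posterior Beta(15/2, 12)
obs 5: x=0 → posterior Beta(15/2, 13)
obs 6: x=1 → posterior Beta(17/2, 13)
obs 7: x=1 → posterior Beta(19/2, 13)
obs 8: x=1 → posterior Beta(21/2, 13)
obs 9: x=0 → posterior Beta(21/2, 14)
obs 10: x=0 → posterior Beta(21/2, 15)
obs 11: x=0 → posterior Beta(21/2, 16)
obs 12: x=0 → posterior Beta(21/2, 17)

alpha=21/2, beta=17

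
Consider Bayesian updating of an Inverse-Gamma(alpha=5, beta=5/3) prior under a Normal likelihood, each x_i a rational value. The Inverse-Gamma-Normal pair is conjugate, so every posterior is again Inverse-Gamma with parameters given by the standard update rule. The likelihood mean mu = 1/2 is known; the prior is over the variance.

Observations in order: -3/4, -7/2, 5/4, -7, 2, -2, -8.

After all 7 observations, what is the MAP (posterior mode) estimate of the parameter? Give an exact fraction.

obs 1: x=-3/4 → posterior Inverse-Gamma(11/2, 235/96)
obs 2: x=-7/2 → posterior Inverse-Gamma(6, 1003/96)
obs 3: x=5/4 → posterior Inverse-Gamma(13/2, 515/48)
obs 4: x=-7 → posterior Inverse-Gamma(7, 1865/48)
obs 5: x=2 → posterior Inverse-Gamma(15/2, 1919/48)
obs 6: x=-2 → posterior Inverse-Gamma(8, 2069/48)
obs 7: x=-8 → posterior Inverse-Gamma(17/2, 3803/48)

3803/456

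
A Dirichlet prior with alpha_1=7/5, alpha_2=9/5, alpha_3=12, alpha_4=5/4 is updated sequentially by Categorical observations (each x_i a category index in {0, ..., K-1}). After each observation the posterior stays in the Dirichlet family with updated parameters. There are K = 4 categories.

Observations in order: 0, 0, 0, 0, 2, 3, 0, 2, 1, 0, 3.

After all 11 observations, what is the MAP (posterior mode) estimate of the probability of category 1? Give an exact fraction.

obs 1: x=0 → posterior Dirichlet(12/5, 9/5, 12, 5/4)
obs 2: x=0 → posterior Dirichlet(17/5, 9/5, 12, 5/4)
obs 3: x=0 → posterior Dirichlet(22/5, 9/5, 12, 5/4)
obs 4: x=0 → posterior Dirichlet(27/5, 9/5, 12, 5/4)
obs 5: x=2 → posterior Dirichlet(27/5, 9/5, 13, 5/4)
obs 6: x=3 → posterior Dirichlet(27/5, 9/5, 13, 9/4)
obs 7: x=0 → posterior Dirichlet(32/5, 9/5, 13, 9/4)
obs 8: x=2 → posterior Dirichlet(32/5, 9/5, 14, 9/4)
obs 9: x=1 → posterior Dirichlet(32/5, 14/5, 14, 9/4)
obs 10: x=0 → posterior Dirichlet(37/5, 14/5, 14, 9/4)
obs 11: x=3 → posterior Dirichlet(37/5, 14/5, 14, 13/4)

36/469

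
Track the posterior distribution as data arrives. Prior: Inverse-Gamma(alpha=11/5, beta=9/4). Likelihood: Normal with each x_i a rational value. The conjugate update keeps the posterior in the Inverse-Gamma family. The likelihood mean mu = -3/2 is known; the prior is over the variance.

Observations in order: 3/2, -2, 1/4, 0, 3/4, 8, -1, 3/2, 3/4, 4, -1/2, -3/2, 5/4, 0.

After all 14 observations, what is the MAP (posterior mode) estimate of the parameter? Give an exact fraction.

obs 1: x=3/2 → posterior Inverse-Gamma(27/10, 27/4)
obs 2: x=-2 → posterior Inverse-Gamma(16/5, 55/8)
obs 3: x=1/4 → posterior Inverse-Gamma(37/10, 269/32)
obs 4: x=0 → posterior Inverse-Gamma(21/5, 305/32)
obs 5: x=3/4 → posterior Inverse-Gamma(47/10, 193/16)
obs 6: x=8 → posterior Inverse-Gamma(26/5, 915/16)
obs 7: x=-1 → posterior Inverse-Gamma(57/10, 917/16)
obs 8: x=3/2 → posterior Inverse-Gamma(31/5, 989/16)
obs 9: x=3/4 → posterior Inverse-Gamma(67/10, 2059/32)
obs 10: x=4 → posterior Inverse-Gamma(36/5, 2543/32)
obs 11: x=-1/2 → posterior Inverse-Gamma(77/10, 2559/32)
obs 12: x=-3/2 → posterior Inverse-Gamma(41/5, 2559/32)
obs 13: x=5/4 → posterior Inverse-Gamma(87/10, 335/4)
obs 14: x=0 → posterior Inverse-Gamma(46/5, 679/8)

3395/408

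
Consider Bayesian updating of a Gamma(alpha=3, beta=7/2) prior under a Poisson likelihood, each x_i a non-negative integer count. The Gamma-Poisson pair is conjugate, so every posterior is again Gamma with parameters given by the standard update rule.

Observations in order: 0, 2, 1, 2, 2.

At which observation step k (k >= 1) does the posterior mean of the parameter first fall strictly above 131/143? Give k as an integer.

obs 1: x=0 → posterior Gamma(3, 9/2)
obs 2: x=2 → posterior Gamma(5, 11/2)
obs 3: x=1 → posterior Gamma(6, 13/2)
obs 4: x=2 → posterior Gamma(8, 15/2)
obs 5: x=2 → posterior Gamma(10, 17/2)

k = 3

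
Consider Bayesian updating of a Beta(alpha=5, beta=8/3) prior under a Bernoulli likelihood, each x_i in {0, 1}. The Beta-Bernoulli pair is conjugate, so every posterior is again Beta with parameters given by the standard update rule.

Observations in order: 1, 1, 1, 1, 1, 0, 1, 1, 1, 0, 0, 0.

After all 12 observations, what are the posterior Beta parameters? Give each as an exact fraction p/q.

obs 1: x=1 → posterior Beta(6, 8/3)
obs 2: x=1 → posterior Beta(7, 8/3)
obs 3: x=1 → posterior Beta(8, 8/3)
obs 4: x=1 → posterior Beta(9, 8/3)
obs 5: x=1 → posterior Beta(10, 8/3)
obs 6: x=0 → posterior Beta(10, 11/3)
obs 7: x=1 → posterior Beta(11, 11/3)
obs 8: x=1 → posterior Beta(12, 11/3)
obs 9: x=1 → posterior Beta(13, 11/3)
obs 10: x=0 → posterior Beta(13, 14/3)
obs 11: x=0 → posterior Beta(13, 17/3)
obs 12: x=0 → posterior Beta(13, 20/3)

alpha=13, beta=20/3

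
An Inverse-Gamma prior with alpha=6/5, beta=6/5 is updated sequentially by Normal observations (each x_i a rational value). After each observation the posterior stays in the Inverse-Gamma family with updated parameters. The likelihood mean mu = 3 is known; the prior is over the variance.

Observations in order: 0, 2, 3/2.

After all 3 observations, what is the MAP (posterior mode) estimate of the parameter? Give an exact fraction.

obs 1: x=0 → posterior Inverse-Gamma(17/10, 57/10)
obs 2: x=2 → posterior Inverse-Gamma(11/5, 31/5)
obs 3: x=3/2 → posterior Inverse-Gamma(27/10, 293/40)

293/148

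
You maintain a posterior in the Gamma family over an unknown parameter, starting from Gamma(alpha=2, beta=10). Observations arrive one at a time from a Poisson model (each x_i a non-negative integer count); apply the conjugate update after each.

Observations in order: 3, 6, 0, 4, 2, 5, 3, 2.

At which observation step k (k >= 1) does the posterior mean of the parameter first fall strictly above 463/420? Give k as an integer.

k = 5

obs 1: x=3 → posterior Gamma(5, 11)
obs 2: x=6 → posterior Gamma(11, 12)
obs 3: x=0 → posterior Gamma(11, 13)
obs 4: x=4 → posterior Gamma(15, 14)
obs 5: x=2 → posterior Gamma(17, 15)
obs 6: x=5 → posterior Gamma(22, 16)
obs 7: x=3 → posterior Gamma(25, 17)
obs 8: x=2 → posterior Gamma(27, 18)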